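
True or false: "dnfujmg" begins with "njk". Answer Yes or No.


Input string: 'dnfujmg'
Prefix to check: 'njk'
First 3 characters of input: 'dnf'
Match: False
Result: No


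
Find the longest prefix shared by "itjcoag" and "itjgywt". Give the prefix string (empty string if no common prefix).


String 1: 'itjcoag'
String 2: 'itjgywt'
Compare position by position:
pos 0: 'i' vs 'i' match
pos 1: 't' vs 't' match
pos 2: 'j' vs 'j' match
pos 3: 'c' vs 'g' differ -> stop
Longest common prefix: "itj" (length 3)


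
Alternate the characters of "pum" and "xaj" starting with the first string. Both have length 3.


String 1: 'pum'
String 2: 'xaj'
Operation: alternate characters
Pairs: 'p'+'x', 'u'+'a', 'm'+'j'
Result: pxuamj


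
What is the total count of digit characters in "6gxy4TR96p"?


Input string: '6gxy4TR96p'
Operation: count digit characters (0-9)
Scan: '6'(digit), 'g', 'x', 'y', '4'(digit), 'T', 'R', '9'(digit), '6'(digit), 'p'
Digits found: 4
Result: 4


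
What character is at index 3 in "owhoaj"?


Input string: 'owhoaj'
Operation: get character at index 3
Index mapping: s[0]='o', s[1]='w', s[2]='h', s[3]='o'
Result: 'o'


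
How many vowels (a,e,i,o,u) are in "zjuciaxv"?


Input string: 'zjuciaxv'
Operation: count vowels (a, e, i, o, u)
Scan: s[0]='z', s[1]='j', s[2]='u' (vowel), s[3]='c', s[4]='i' (vowel), s[5]='a' (vowel), s[6]='x', s[7]='v'
Vowels found: 3
Result: 3


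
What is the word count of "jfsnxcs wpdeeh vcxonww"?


Input string: 'jfsnxcs wpdeeh vcxonww'
Operation: split by spaces
Words found: 'jfsnxcs', 'wpdeeh', 'vcxonww'
Word count: 3


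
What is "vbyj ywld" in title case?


Input string: 'vbyj ywld'
Operation: capitalize first letter of each word
Word transformations: 'vbyj'->'Vbyj', 'ywld'->'Ywld'
Result: Vbyj Ywld


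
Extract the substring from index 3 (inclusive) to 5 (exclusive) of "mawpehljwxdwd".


Input string: 'mawpehljwxdwd'
Operation: slice [3:5]
Extract characters: s[3]='p', s[4]='e'
Result: pe


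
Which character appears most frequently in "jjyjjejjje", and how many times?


Input: 'jjyjjejjje'
Operation: tally each character
Counts: 'e':2, 'j':7, 'y':1
Maximum: 'j' appears 7 times


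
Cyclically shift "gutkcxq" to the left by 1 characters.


Input: 'gutkcxq', shift = 1
Operation: split at index 1 and swap parts
Front part s[0:1] = 'g'
Back part s[1:] = 'utkcxq'
Rotated = back + front = 'utkcxq' + 'g'
Result: utkcxqg


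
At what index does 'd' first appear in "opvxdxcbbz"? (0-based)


Input string: 'opvxdxcbbz'
Target: 'd'
Scanning left to right: s[0]='o', s[1]='p', s[2]='v', s[3]='x', s[4]='d'
First match at index: 4


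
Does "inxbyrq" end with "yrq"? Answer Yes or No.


Input string: 'inxbyrq'
Suffix to check: 'yrq'
Last 3 characters of input: 'yrq'
Match: True
Result: Yes


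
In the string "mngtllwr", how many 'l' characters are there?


Input string: 'mngtllwr'
Target character: 'l'
Scan each position: s[4]='l', s[5]='l'
Matches found at indices: 4, 5
Total: 2


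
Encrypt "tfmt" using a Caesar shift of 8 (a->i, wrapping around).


Input: 'tfmt', shift = 8
Operation: for each letter, (position + 8) mod 26
Mapping: 't'(19+8=27, 27 mod 26=1)->'b', 'f'(5+8=13)->'n', 'm'(12+8=20)->'u', 't'(19+8=27, 27 mod 26=1)->'b'
Result: bnub


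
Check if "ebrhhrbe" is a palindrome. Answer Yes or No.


Input string: 'ebrhhrbe'
Reversed: 'ebrhhrbe'
Compare pairs: s[0]='e' vs s[7]='e' (match), s[1]='b' vs s[6]='b' (match), s[2]='r' vs s[5]='r' (match), s[3]='h' vs s[4]='h' (match)
Palindrome: Yes


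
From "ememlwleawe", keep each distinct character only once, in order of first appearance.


Input: 'ememlwleawe'
Operation: keep first occurrence of each character
Scan: s[0]='e' new -> keep; s[1]='m' new -> keep; s[2]='e' seen -> skip; s[3]='m' seen -> skip; s[4]='l' new -> keep; s[5]='w' new -> keep; s[6]='l' seen -> skip; s[7]='e' seen -> skip; s[8]='a' new -> keep; s[9]='w' seen -> skip; s[10]='e' seen -> skip
Result: emlwa


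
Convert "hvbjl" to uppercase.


Input string: 'hvbjl'
Operation: convert each letter to uppercase
Mapping: 'h'->'H', 'v'->'V', 'b'->'B', 'j'->'J', 'l'->'L'
Result: HVBJL


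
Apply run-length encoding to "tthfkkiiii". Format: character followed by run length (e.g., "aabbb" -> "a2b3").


Input: 'tthfkkiiii'
Operation: identify consecutive runs
Runs: 'tt' -> t2, 'h' -> h1, 'f' -> f1, 'kk' -> k2, 'iiii' -> i4
Encoded: t2h1f1k2i4


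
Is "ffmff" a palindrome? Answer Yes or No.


Input string: 'ffmff'
Reversed: 'ffmff'
Compare pairs: s[0]='f' vs s[4]='f' (match), s[1]='f' vs s[3]='f' (match)
Palindrome: Yes


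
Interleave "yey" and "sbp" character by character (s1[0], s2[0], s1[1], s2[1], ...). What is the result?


String 1: 'yey'
String 2: 'sbp'
Operation: alternate characters
Pairs: 'y'+'s', 'e'+'b', 'y'+'p'
Result: ysebyp


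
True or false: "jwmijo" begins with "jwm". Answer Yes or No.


Input string: 'jwmijo'
Prefix to check: 'jwm'
First 3 characters of input: 'jwm'
Match: True
Result: Yes


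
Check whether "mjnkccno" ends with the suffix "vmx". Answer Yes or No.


Input string: 'mjnkccno'
Suffix to check: 'vmx'
Last 3 characters of input: 'cno'
Match: False
Result: No


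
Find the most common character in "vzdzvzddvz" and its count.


Input: 'vzdzvzddvz'
Operation: tally each character
Counts: 'd':3, 'v':3, 'z':4
Maximum: 'z' appears 4 times


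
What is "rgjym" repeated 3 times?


Input string: 'rgjym'
Operation: repeat 3 times
Concatenation: 'rgjym' + 'rgjym' + 'rgjym'
Result: rgjymrgjymrgjym


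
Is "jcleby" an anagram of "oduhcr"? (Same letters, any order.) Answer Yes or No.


String 1: 'oduhcr' -> sorted: 'cdhoru'
String 2: 'jcleby' -> sorted: 'bcejly'
Compare sorted forms: 'cdhoru' != 'bcejly'
Anagram: No


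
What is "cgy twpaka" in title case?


Input string: 'cgy twpaka'
Operation: capitalize first letter of each word
Word transformations: 'cgy'->'Cgy', 'twpaka'->'Twpaka'
Result: Cgy Twpaka


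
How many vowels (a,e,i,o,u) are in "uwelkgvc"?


Input string: 'uwelkgvc'
Operation: count vowels (a, e, i, o, u)
Scan: s[0]='u' (vowel), s[1]='w', s[2]='e' (vowel), s[3]='l', s[4]='k', s[5]='g', s[6]='v', s[7]='c'
Vowels found: 2
Result: 2


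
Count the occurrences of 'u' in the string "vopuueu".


Input string: 'vopuueu'
Target character: 'u'
Scan each position: s[3]='u', s[4]='u', s[6]='u'
Matches found at indices: 3, 4, 6
Total: 3


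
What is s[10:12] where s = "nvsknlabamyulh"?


Input string: 'nvsknlabamyulh'
Operation: slice [10:12]
Extract characters: s[10]='y', s[11]='u'
Result: yu


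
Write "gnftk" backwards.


Input string: 'gnftk'
Operation: reverse character order
Original order: 'g' -> 'n' -> 'f' -> 't' -> 'k'
Reversed order: 'k' -> 't' -> 'f' -> 'n' -> 'g'
Result: ktfng


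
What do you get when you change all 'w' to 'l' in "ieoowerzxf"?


Input string: 'ieoowerzxf'
Operation: replace 'w' with 'l'
Positions of 'w': 4
After replacement: ieoolerzxf


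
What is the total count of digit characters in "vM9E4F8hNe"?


Input string: 'vM9E4F8hNe'
Operation: count digit characters (0-9)
Scan: 'v', 'M', '9'(digit), 'E', '4'(digit), 'F', '8'(digit), 'h', 'N', 'e'
Digits found: 3
Result: 3


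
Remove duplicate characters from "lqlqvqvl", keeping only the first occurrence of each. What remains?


Input: 'lqlqvqvl'
Operation: keep first occurrence of each character
Scan: s[0]='l' new -> keep; s[1]='q' new -> keep; s[2]='l' seen -> skip; s[3]='q' seen -> skip; s[4]='v' new -> keep; s[5]='q' seen -> skip; s[6]='v' seen -> skip; s[7]='l' seen -> skip
Result: lqv


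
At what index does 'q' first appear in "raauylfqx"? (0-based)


Input string: 'raauylfqx'
Target: 'q'
Scanning left to right: s[0]='r', s[1]='a', s[2]='a', s[3]='u', s[4]='y', s[5]='l', s[6]='f', s[7]='q'
First match at index: 7


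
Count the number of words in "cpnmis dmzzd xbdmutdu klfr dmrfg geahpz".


Input string: 'cpnmis dmzzd xbdmutdu klfr dmrfg geahpz'
Operation: split by spaces
Words found: 'cpnmis', 'dmzzd', 'xbdmutdu', 'klfr', 'dmrfg', 'geahpz'
Word count: 6


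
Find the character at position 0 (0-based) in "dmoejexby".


Input string: 'dmoejexby'
Operation: get character at index 0
Index mapping: s[0]='d'
Result: 'd'


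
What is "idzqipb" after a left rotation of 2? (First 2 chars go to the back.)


Input: 'idzqipb', shift = 2
Operation: split at index 2 and swap parts
Front part s[0:2] = 'id'
Back part s[2:] = 'zqipb'
Rotated = back + front = 'zqipb' + 'id'
Result: zqipbid


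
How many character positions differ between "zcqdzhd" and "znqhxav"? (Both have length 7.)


String 1: 'zcqdzhd'
String 2: 'znqhxav'
Compare each position: pos 0: 'z'=='z', pos 1: 'c'!='n', pos 2: 'q'=='q', pos 3: 'd'!='h', pos 4: 'z'!='x', pos 5: 'h'!='a', pos 6: 'd'!='v'
Differing positions: 5
Hamming distance: 5


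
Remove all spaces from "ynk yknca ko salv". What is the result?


Input string: 'ynk yknca ko salv'
Operation: remove all spaces
Words: 'ynk', 'yknca', 'ko', 'salv'
Join without spaces: ynkykncakosalv


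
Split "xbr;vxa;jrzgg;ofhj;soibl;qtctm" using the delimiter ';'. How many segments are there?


Input string: 'xbr;vxa;jrzgg;ofhj;soibl;qtctm'
Delimiter: ';'
Split result: 'xbr', 'vxa', 'jrzgg', 'ofhj', 'soibl', 'qtctm'
Number of parts: 6


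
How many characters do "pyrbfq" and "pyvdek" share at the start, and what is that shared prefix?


String 1: 'pyrbfq'
String 2: 'pyvdek'
Compare position by position:
pos 0: 'p' vs 'p' match
pos 1: 'y' vs 'y' match
pos 2: 'r' vs 'v' differ -> stop
Longest common prefix: "py" (length 2)


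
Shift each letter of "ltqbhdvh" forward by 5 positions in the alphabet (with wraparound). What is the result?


Input: 'ltqbhdvh', shift = 5
Operation: for each letter, (position + 5) mod 26
Mapping: 'l'(11+5=16)->'q', 't'(19+5=24)->'y', 'q'(16+5=21)->'v', 'b'(1+5=6)->'g', 'h'(7+5=12)->'m', 'd'(3+5=8)->'i', 'v'(21+5=26, 26 mod 26=0)->'a', 'h'(7+5=12)->'m'
Result: qyvgmiam


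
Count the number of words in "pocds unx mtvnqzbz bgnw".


Input string: 'pocds unx mtvnqzbz bgnw'
Operation: split by spaces
Words found: 'pocds', 'unx', 'mtvnqzbz', 'bgnw'
Word count: 4


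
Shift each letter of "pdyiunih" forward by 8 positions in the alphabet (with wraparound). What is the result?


Input: 'pdyiunih', shift = 8
Operation: for each letter, (position + 8) mod 26
Mapping: 'p'(15+8=23)->'x', 'd'(3+8=11)->'l', 'y'(24+8=32, 32 mod 26=6)->'g', 'i'(8+8=16)->'q', 'u'(20+8=28, 28 mod 26=2)->'c', 'n'(13+8=21)->'v', 'i'(8+8=16)->'q', 'h'(7+8=15)->'p'
Result: xlgqcvqp


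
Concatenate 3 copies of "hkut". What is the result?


Input string: 'hkut'
Operation: repeat 3 times
Concatenation: 'hkut' + 'hkut' + 'hkut'
Result: hkuthkuthkut


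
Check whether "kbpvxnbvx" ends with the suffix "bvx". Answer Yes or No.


Input string: 'kbpvxnbvx'
Suffix to check: 'bvx'
Last 3 characters of input: 'bvx'
Match: True
Result: Yes


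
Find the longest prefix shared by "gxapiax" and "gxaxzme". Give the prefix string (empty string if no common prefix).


String 1: 'gxapiax'
String 2: 'gxaxzme'
Compare position by position:
pos 0: 'g' vs 'g' match
pos 1: 'x' vs 'x' match
pos 2: 'a' vs 'a' match
pos 3: 'p' vs 'x' differ -> stop
Longest common prefix: "gxa" (length 3)


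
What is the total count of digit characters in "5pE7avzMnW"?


Input string: '5pE7avzMnW'
Operation: count digit characters (0-9)
Scan: '5'(digit), 'p', 'E', '7'(digit), 'a', 'v', 'z', 'M', 'n', 'W'
Digits found: 2
Result: 2


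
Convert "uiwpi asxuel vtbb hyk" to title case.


Input string: 'uiwpi asxuel vtbb hyk'
Operation: capitalize first letter of each word
Word transformations: 'uiwpi'->'Uiwpi', 'asxuel'->'Asxuel', 'vtbb'->'Vtbb', 'hyk'->'Hyk'
Result: Uiwpi Asxuel Vtbb Hyk


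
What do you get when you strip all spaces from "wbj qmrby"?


Input string: 'wbj qmrby'
Operation: remove all spaces
Words: 'wbj', 'qmrby'
Join without spaces: wbjqmrby


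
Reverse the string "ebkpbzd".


Input string: 'ebkpbzd'
Operation: reverse character order
Original order: 'e' -> 'b' -> 'k' -> 'p' -> 'b' -> 'z' -> 'd'
Reversed order: 'd' -> 'z' -> 'b' -> 'p' -> 'k' -> 'b' -> 'e'
Result: dzbpkbe


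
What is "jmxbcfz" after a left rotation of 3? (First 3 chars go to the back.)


Input: 'jmxbcfz', shift = 3
Operation: split at index 3 and swap parts
Front part s[0:3] = 'jmx'
Back part s[3:] = 'bcfz'
Rotated = back + front = 'bcfz' + 'jmx'
Result: bcfzjmx


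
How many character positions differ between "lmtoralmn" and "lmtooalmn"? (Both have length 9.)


String 1: 'lmtoralmn'
String 2: 'lmtooalmn'
Compare each position: pos 0: 'l'=='l', pos 1: 'm'=='m', pos 2: 't'=='t', pos 3: 'o'=='o', pos 4: 'r'!='o', pos 5: 'a'=='a', pos 6: 'l'=='l', pos 7: 'm'=='m', pos 8: 'n'=='n'
Differing positions: 1
Hamming distance: 1


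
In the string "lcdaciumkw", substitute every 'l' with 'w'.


Input string: 'lcdaciumkw'
Operation: replace 'l' with 'w'
Positions of 'l': 0
After replacement: wcdaciumkw


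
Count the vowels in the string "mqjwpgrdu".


Input string: 'mqjwpgrdu'
Operation: count vowels (a, e, i, o, u)
Scan: s[0]='m', s[1]='q', s[2]='j', s[3]='w', s[4]='p', s[5]='g', s[6]='r', s[7]='d', s[8]='u' (vowel)
Vowels found: 1
Result: 1


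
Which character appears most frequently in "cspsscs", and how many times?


Input: 'cspsscs'
Operation: tally each character
Counts: 'c':2, 'p':1, 's':4
Maximum: 's' appears 4 times


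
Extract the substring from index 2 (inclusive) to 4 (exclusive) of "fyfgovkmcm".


Input string: 'fyfgovkmcm'
Operation: slice [2:4]
Extract characters: s[2]='f', s[3]='g'
Result: fg


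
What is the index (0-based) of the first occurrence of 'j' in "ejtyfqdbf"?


Input string: 'ejtyfqdbf'
Target: 'j'
Scanning left to right: s[0]='e', s[1]='j'
First match at index: 1


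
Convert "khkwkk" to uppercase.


Input string: 'khkwkk'
Operation: convert each letter to uppercase
Mapping: 'k'->'K', 'h'->'H', 'k'->'K', 'w'->'W', 'k'->'K', 'k'->'K'
Result: KHKWKK


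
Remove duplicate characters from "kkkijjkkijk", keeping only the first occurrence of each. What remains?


Input: 'kkkijjkkijk'
Operation: keep first occurrence of each character
Scan: s[0]='k' new -> keep; s[1]='k' seen -> skip; s[2]='k' seen -> skip; s[3]='i' new -> keep; s[4]='j' new -> keep; s[5]='j' seen -> skip; s[6]='k' seen -> skip; s[7]='k' seen -> skip; s[8]='i' seen -> skip; s[9]='j' seen -> skip; s[10]='k' seen -> skip
Result: kij


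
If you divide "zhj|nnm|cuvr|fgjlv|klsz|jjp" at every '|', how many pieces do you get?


Input string: 'zhj|nnm|cuvr|fgjlv|klsz|jjp'
Delimiter: '|'
Split result: 'zhj', 'nnm', 'cuvr', 'fgjlv', 'klsz', 'jjp'
Number of parts: 6


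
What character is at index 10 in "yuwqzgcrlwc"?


Input string: 'yuwqzgcrlwc'
Operation: get character at index 10
Index mapping: s[0]='y', s[1]='u', s[2]='w', s[3]='q', s[4]='z', s[5]='g', s[6]='c', s[7]='r', s[8]='l', s[9]='w', s[10]='c'
Result: 'c'


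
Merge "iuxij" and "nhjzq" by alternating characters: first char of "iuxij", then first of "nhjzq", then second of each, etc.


String 1: 'iuxij'
String 2: 'nhjzq'
Operation: alternate characters
Pairs: 'i'+'n', 'u'+'h', 'x'+'j', 'i'+'z', 'j'+'q'
Result: inuhxjizjq


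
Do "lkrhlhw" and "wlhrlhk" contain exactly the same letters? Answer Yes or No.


String 1: 'lkrhlhw' -> sorted: 'hhkllrw'
String 2: 'wlhrlhk' -> sorted: 'hhkllrw'
Compare sorted forms: 'hhkllrw' == 'hhkllrw'
Anagram: Yes


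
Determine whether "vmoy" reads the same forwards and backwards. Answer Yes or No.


Input string: 'vmoy'
Reversed: 'yomv'
Compare pairs: s[0]='v' vs s[3]='y' (mismatch), s[1]='m' vs s[2]='o' (mismatch)
Palindrome: No


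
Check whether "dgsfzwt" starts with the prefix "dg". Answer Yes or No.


Input string: 'dgsfzwt'
Prefix to check: 'dg'
First 2 characters of input: 'dg'
Match: True
Result: Yes


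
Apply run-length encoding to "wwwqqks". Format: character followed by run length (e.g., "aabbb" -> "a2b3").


Input: 'wwwqqks'
Operation: identify consecutive runs
Runs: 'www' -> w3, 'qq' -> q2, 'k' -> k1, 's' -> s1
Encoded: w3q2k1s1


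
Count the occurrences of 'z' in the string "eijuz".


Input string: 'eijuz'
Target character: 'z'
Scan each position: s[4]='z'
Matches found at indices: 4
Total: 1


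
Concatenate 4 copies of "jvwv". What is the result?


Input string: 'jvwv'
Operation: repeat 4 times
Concatenation: 'jvwv' + 'jvwv' + 'jvwv' + 'jvwv'
Result: jvwvjvwvjvwvjvwv


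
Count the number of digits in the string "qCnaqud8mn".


Input string: 'qCnaqud8mn'
Operation: count digit characters (0-9)
Scan: 'q', 'C', 'n', 'a', 'q', 'u', 'd', '8'(digit), 'm', 'n'
Digits found: 1
Result: 1


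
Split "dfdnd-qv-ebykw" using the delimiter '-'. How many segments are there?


Input string: 'dfdnd-qv-ebykw'
Delimiter: '-'
Split result: 'dfdnd', 'qv', 'ebykw'
Number of parts: 3


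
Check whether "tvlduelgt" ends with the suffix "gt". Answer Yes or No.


Input string: 'tvlduelgt'
Suffix to check: 'gt'
Last 2 characters of input: 'gt'
Match: True
Result: Yes


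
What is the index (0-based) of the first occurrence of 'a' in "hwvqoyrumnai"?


Input string: 'hwvqoyrumnai'
Target: 'a'
Scanning left to right: s[0]='h', s[1]='w', s[2]='v', s[3]='q', s[4]='o', s[5]='y', s[6]='r', s[7]='u', s[8]='m', s[9]='n', s[10]='a'
First match at index: 10


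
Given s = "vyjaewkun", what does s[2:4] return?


Input string: 'vyjaewkun'
Operation: slice [2:4]
Extract characters: s[2]='j', s[3]='a'
Result: ja


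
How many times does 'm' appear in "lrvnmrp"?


Input string: 'lrvnmrp'
Target character: 'm'
Scan each position: s[4]='m'
Matches found at indices: 4
Total: 1


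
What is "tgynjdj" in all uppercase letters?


Input string: 'tgynjdj'
Operation: convert each letter to uppercase
Mapping: 't'->'T', 'g'->'G', 'y'->'Y', 'n'->'N', 'j'->'J', 'd'->'D', 'j'->'J'
Result: TGYNJDJ


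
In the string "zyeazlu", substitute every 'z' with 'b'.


Input string: 'zyeazlu'
Operation: replace 'z' with 'b'
Positions of 'z': 0, 4
After replacement: byeablu


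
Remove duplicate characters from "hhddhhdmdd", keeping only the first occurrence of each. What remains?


Input: 'hhddhhdmdd'
Operation: keep first occurrence of each character
Scan: s[0]='h' new -> keep; s[1]='h' seen -> skip; s[2]='d' new -> keep; s[3]='d' seen -> skip; s[4]='h' seen -> skip; s[5]='h' seen -> skip; s[6]='d' seen -> skip; s[7]='m' new -> keep; s[8]='d' seen -> skip; s[9]='d' seen -> skip
Result: hdm


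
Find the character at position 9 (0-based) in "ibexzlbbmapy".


Input string: 'ibexzlbbmapy'
Operation: get character at index 9
Index mapping: s[0]='i', s[1]='b', s[2]='e', s[3]='x', s[4]='z', s[5]='l', s[6]='b', s[7]='b', s[8]='m', s[9]='a'
Result: 'a'


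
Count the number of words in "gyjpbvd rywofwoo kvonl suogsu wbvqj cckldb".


Input string: 'gyjpbvd rywofwoo kvonl suogsu wbvqj cckldb'
Operation: split by spaces
Words found: 'gyjpbvd', 'rywofwoo', 'kvonl', 'suogsu', 'wbvqj', 'cckldb'
Word count: 6


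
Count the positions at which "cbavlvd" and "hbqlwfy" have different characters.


String 1: 'cbavlvd'
String 2: 'hbqlwfy'
Compare each position: pos 0: 'c'!='h', pos 1: 'b'=='b', pos 2: 'a'!='q', pos 3: 'v'!='l', pos 4: 'l'!='w', pos 5: 'v'!='f', pos 6: 'd'!='y'
Differing positions: 6
Hamming distance: 6


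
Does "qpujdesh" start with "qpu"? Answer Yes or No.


Input string: 'qpujdesh'
Prefix to check: 'qpu'
First 3 characters of input: 'qpu'
Match: True
Result: Yes


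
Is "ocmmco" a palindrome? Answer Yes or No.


Input string: 'ocmmco'
Reversed: 'ocmmco'
Compare pairs: s[0]='o' vs s[5]='o' (match), s[1]='c' vs s[4]='c' (match), s[2]='m' vs s[3]='m' (match)
Palindrome: Yes


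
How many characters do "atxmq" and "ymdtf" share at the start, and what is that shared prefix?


String 1: 'atxmq'
String 2: 'ymdtf'
Compare position by position:
pos 0: 'a' vs 'y' differ -> stop
Longest common prefix: "" (length 0)


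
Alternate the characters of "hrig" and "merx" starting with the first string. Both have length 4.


String 1: 'hrig'
String 2: 'merx'
Operation: alternate characters
Pairs: 'h'+'m', 'r'+'e', 'i'+'r', 'g'+'x'
Result: hmreirgx


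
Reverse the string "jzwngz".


Input string: 'jzwngz'
Operation: reverse character order
Original order: 'j' -> 'z' -> 'w' -> 'n' -> 'g' -> 'z'
Reversed order: 'z' -> 'g' -> 'n' -> 'w' -> 'z' -> 'j'
Result: zgnwzj


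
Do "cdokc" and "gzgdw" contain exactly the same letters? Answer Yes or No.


String 1: 'cdokc' -> sorted: 'ccdko'
String 2: 'gzgdw' -> sorted: 'dggwz'
Compare sorted forms: 'ccdko' != 'dggwz'
Anagram: No


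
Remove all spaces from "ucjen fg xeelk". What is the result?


Input string: 'ucjen fg xeelk'
Operation: remove all spaces
Words: 'ucjen', 'fg', 'xeelk'
Join without spaces: ucjenfgxeelk


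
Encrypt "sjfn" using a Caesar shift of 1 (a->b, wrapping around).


Input: 'sjfn', shift = 1
Operation: for each letter, (position + 1) mod 26
Mapping: 's'(18+1=19)->'t', 'j'(9+1=10)->'k', 'f'(5+1=6)->'g', 'n'(13+1=14)->'o'
Result: tkgo


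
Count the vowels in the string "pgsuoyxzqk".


Input string: 'pgsuoyxzqk'
Operation: count vowels (a, e, i, o, u)
Scan: s[0]='p', s[1]='g', s[2]='s', s[3]='u' (vowel), s[4]='o' (vowel), s[5]='y', s[6]='x', s[7]='z', s[8]='q', s[9]='k'
Vowels found: 2
Result: 2


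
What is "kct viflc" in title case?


Input string: 'kct viflc'
Operation: capitalize first letter of each word
Word transformations: 'kct'->'Kct', 'viflc'->'Viflc'
Result: Kct Viflc


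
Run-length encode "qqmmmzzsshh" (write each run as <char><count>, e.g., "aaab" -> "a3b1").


Input: 'qqmmmzzsshh'
Operation: identify consecutive runs
Runs: 'qq' -> q2, 'mmm' -> m3, 'zz' -> z2, 'ss' -> s2, 'hh' -> h2
Encoded: q2m3z2s2h2


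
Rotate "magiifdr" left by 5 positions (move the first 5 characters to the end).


Input: 'magiifdr', shift = 5
Operation: split at index 5 and swap parts
Front part s[0:5] = 'magii'
Back part s[5:] = 'fdr'
Rotated = back + front = 'fdr' + 'magii'
Result: fdrmagii


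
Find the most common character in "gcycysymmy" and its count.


Input: 'gcycysymmy'
Operation: tally each character
Counts: 'c':2, 'g':1, 'm':2, 's':1, 'y':4
Maximum: 'y' appears 4 times


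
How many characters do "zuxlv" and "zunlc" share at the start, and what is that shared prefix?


String 1: 'zuxlv'
String 2: 'zunlc'
Compare position by position:
pos 0: 'z' vs 'z' match
pos 1: 'u' vs 'u' match
pos 2: 'x' vs 'n' differ -> stop
Longest common prefix: "zu" (length 2)


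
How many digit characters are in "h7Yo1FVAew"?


Input string: 'h7Yo1FVAew'
Operation: count digit characters (0-9)
Scan: 'h', '7'(digit), 'Y', 'o', '1'(digit), 'F', 'V', 'A', 'e', 'w'
Digits found: 2
Result: 2


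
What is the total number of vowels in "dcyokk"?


Input string: 'dcyokk'
Operation: count vowels (a, e, i, o, u)
Scan: s[0]='d', s[1]='c', s[2]='y', s[3]='o' (vowel), s[4]='k', s[5]='k'
Vowels found: 1
Result: 1


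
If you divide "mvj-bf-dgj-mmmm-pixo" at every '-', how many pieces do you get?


Input string: 'mvj-bf-dgj-mmmm-pixo'
Delimiter: '-'
Split result: 'mvj', 'bf', 'dgj', 'mmmm', 'pixo'
Number of parts: 5


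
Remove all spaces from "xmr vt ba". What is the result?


Input string: 'xmr vt ba'
Operation: remove all spaces
Words: 'xmr', 'vt', 'ba'
Join without spaces: xmrvtba


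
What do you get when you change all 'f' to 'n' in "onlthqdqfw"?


Input string: 'onlthqdqfw'
Operation: replace 'f' with 'n'
Positions of 'f': 8
After replacement: onlthqdqnw


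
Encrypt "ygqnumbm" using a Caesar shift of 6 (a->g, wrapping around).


Input: 'ygqnumbm', shift = 6
Operation: for each letter, (position + 6) mod 26
Mapping: 'y'(24+6=30, 30 mod 26=4)->'e', 'g'(6+6=12)->'m', 'q'(16+6=22)->'w', 'n'(13+6=19)->'t', 'u'(20+6=26, 26 mod 26=0)->'a', 'm'(12+6=18)->'s', 'b'(1+6=7)->'h', 'm'(12+6=18)->'s'
Result: emwtashs


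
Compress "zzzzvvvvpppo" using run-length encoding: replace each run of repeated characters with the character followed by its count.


Input: 'zzzzvvvvpppo'
Operation: identify consecutive runs
Runs: 'zzzz' -> z4, 'vvvv' -> v4, 'ppp' -> p3, 'o' -> o1
Encoded: z4v4p3o1


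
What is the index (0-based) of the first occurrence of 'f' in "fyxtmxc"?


Input string: 'fyxtmxc'
Target: 'f'
Scanning left to right: s[0]='f'
First match at index: 0


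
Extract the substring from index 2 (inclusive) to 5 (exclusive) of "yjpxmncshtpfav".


Input string: 'yjpxmncshtpfav'
Operation: slice [2:5]
Extract characters: s[2]='p', s[3]='x', s[4]='m'
Result: pxm


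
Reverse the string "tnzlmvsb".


Input string: 'tnzlmvsb'
Operation: reverse character order
Original order: 't' -> 'n' -> 'z' -> 'l' -> 'm' -> 'v' -> 's' -> 'b'
Reversed order: 'b' -> 's' -> 'v' -> 'm' -> 'l' -> 'z' -> 'n' -> 't'
Result: bsvmlznt


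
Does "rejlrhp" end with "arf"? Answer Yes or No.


Input string: 'rejlrhp'
Suffix to check: 'arf'
Last 3 characters of input: 'rhp'
Match: False
Result: No


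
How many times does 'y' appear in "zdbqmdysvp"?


Input string: 'zdbqmdysvp'
Target character: 'y'
Scan each position: s[6]='y'
Matches found at indices: 6
Total: 1


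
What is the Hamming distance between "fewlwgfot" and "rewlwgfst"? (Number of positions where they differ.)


String 1: 'fewlwgfot'
String 2: 'rewlwgfst'
Compare each position: pos 0: 'f'!='r', pos 1: 'e'=='e', pos 2: 'w'=='w', pos 3: 'l'=='l', pos 4: 'w'=='w', pos 5: 'g'=='g', pos 6: 'f'=='f', pos 7: 'o'!='s', pos 8: 't'=='t'
Differing positions: 2
Hamming distance: 2


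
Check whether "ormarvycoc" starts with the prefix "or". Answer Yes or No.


Input string: 'ormarvycoc'
Prefix to check: 'or'
First 2 characters of input: 'or'
Match: True
Result: Yes


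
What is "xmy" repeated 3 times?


Input string: 'xmy'
Operation: repeat 3 times
Concatenation: 'xmy' + 'xmy' + 'xmy'
Result: xmyxmyxmy


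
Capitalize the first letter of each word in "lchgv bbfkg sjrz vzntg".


Input string: 'lchgv bbfkg sjrz vzntg'
Operation: capitalize first letter of each word
Word transformations: 'lchgv'->'Lchgv', 'bbfkg'->'Bbfkg', 'sjrz'->'Sjrz', 'vzntg'->'Vzntg'
Result: Lchgv Bbfkg Sjrz Vzntg


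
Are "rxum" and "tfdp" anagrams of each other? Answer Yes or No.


String 1: 'rxum' -> sorted: 'mrux'
String 2: 'tfdp' -> sorted: 'dfpt'
Compare sorted forms: 'mrux' != 'dfpt'
Anagram: No


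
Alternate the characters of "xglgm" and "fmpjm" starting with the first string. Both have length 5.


String 1: 'xglgm'
String 2: 'fmpjm'
Operation: alternate characters
Pairs: 'x'+'f', 'g'+'m', 'l'+'p', 'g'+'j', 'm'+'m'
Result: xfgmlpgjmm


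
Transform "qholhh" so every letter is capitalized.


Input string: 'qholhh'
Operation: convert each letter to uppercase
Mapping: 'q'->'Q', 'h'->'H', 'o'->'O', 'l'->'L', 'h'->'H', 'h'->'H'
Result: QHOLHH


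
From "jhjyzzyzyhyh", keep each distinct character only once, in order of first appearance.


Input: 'jhjyzzyzyhyh'
Operation: keep first occurrence of each character
Scan: s[0]='j' new -> keep; s[1]='h' new -> keep; s[2]='j' seen -> skip; s[3]='y' new -> keep; s[4]='z' new -> keep; s[5]='z' seen -> skip; s[6]='y' seen -> skip; s[7]='z' seen -> skip; s[8]='y' seen -> skip; s[9]='h' seen -> skip; s[10]='y' seen -> skip; s[11]='h' seen -> skip
Result: jhyz


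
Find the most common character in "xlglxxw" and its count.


Input: 'xlglxxw'
Operation: tally each character
Counts: 'g':1, 'l':2, 'w':1, 'x':3
Maximum: 'x' appears 3 times


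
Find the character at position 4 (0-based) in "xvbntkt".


Input string: 'xvbntkt'
Operation: get character at index 4
Index mapping: s[0]='x', s[1]='v', s[2]='b', s[3]='n', s[4]='t'
Result: 't'


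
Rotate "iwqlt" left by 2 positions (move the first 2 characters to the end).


Input: 'iwqlt', shift = 2
Operation: split at index 2 and swap parts
Front part s[0:2] = 'iw'
Back part s[2:] = 'qlt'
Rotated = back + front = 'qlt' + 'iw'
Result: qltiw


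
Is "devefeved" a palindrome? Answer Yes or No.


Input string: 'devefeved'
Reversed: 'devefeved'
Compare pairs: s[0]='d' vs s[8]='d' (match), s[1]='e' vs s[7]='e' (match), s[2]='v' vs s[6]='v' (match), s[3]='e' vs s[5]='e' (match)
Palindrome: Yes


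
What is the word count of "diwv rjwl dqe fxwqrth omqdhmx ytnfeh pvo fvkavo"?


Input string: 'diwv rjwl dqe fxwqrth omqdhmx ytnfeh pvo fvkavo'
Operation: split by spaces
Words found: 'diwv', 'rjwl', 'dqe', 'fxwqrth', 'omqdhmx', 'ytnfeh', 'pvo', 'fvkavo'
Word count: 8


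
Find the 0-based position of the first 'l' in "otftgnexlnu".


Input string: 'otftgnexlnu'
Target: 'l'
Scanning left to right: s[0]='o', s[1]='t', s[2]='f', s[3]='t', s[4]='g', s[5]='n', s[6]='e', s[7]='x', s[8]='l'
First match at index: 8


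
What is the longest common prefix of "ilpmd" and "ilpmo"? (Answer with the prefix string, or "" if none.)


String 1: 'ilpmd'
String 2: 'ilpmo'
Compare position by position:
pos 0: 'i' vs 'i' match
pos 1: 'l' vs 'l' match
pos 2: 'p' vs 'p' match
pos 3: 'm' vs 'm' match
pos 4: 'd' vs 'o' differ -> stop
Longest common prefix: "ilpm" (length 4)


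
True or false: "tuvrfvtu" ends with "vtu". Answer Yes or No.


Input string: 'tuvrfvtu'
Suffix to check: 'vtu'
Last 3 characters of input: 'vtu'
Match: True
Result: Yes


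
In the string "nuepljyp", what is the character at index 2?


Input string: 'nuepljyp'
Operation: get character at index 2
Index mapping: s[0]='n', s[1]='u', s[2]='e'
Result: 'e'


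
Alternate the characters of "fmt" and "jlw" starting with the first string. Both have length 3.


String 1: 'fmt'
String 2: 'jlw'
Operation: alternate characters
Pairs: 'f'+'j', 'm'+'l', 't'+'w'
Result: fjmltw


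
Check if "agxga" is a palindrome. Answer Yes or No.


Input string: 'agxga'
Reversed: 'agxga'
Compare pairs: s[0]='a' vs s[4]='a' (match), s[1]='g' vs s[3]='g' (match)
Palindrome: Yes


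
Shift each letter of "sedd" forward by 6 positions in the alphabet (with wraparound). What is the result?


Input: 'sedd', shift = 6
Operation: for each letter, (position + 6) mod 26
Mapping: 's'(18+6=24)->'y', 'e'(4+6=10)->'k', 'd'(3+6=9)->'j', 'd'(3+6=9)->'j'
Result: ykjj


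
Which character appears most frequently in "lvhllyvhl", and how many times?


Input: 'lvhllyvhl'
Operation: tally each character
Counts: 'h':2, 'l':4, 'v':2, 'y':1
Maximum: 'l' appears 4 times


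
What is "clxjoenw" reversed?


Input string: 'clxjoenw'
Operation: reverse character order
Original order: 'c' -> 'l' -> 'x' -> 'j' -> 'o' -> 'e' -> 'n' -> 'w'
Reversed order: 'w' -> 'n' -> 'e' -> 'o' -> 'j' -> 'x' -> 'l' -> 'c'
Result: wneojxlc


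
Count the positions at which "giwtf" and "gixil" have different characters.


String 1: 'giwtf'
String 2: 'gixil'
Compare each position: pos 0: 'g'=='g', pos 1: 'i'=='i', pos 2: 'w'!='x', pos 3: 't'!='i', pos 4: 'f'!='l'
Differing positions: 3
Hamming distance: 3


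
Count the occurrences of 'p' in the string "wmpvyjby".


Input string: 'wmpvyjby'
Target character: 'p'
Scan each position: s[2]='p'
Matches found at indices: 2
Total: 1


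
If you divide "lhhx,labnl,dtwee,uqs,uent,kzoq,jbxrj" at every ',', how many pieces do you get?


Input string: 'lhhx,labnl,dtwee,uqs,uent,kzoq,jbxrj'
Delimiter: ','
Split result: 'lhhx', 'labnl', 'dtwee', 'uqs', 'uent', 'kzoq', 'jbxrj'
Number of parts: 7


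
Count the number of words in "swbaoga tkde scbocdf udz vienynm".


Input string: 'swbaoga tkde scbocdf udz vienynm'
Operation: split by spaces
Words found: 'swbaoga', 'tkde', 'scbocdf', 'udz', 'vienynm'
Word count: 5


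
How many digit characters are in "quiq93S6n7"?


Input string: 'quiq93S6n7'
Operation: count digit characters (0-9)
Scan: 'q', 'u', 'i', 'q', '9'(digit), '3'(digit), 'S', '6'(digit), 'n', '7'(digit)
Digits found: 4
Result: 4


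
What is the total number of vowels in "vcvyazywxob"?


Input string: 'vcvyazywxob'
Operation: count vowels (a, e, i, o, u)
Scan: s[0]='v', s[1]='c', s[2]='v', s[3]='y', s[4]='a' (vowel), s[5]='z', s[6]='y', s[7]='w', s[8]='x', s[9]='o' (vowel), s[10]='b'
Vowels found: 2
Result: 2


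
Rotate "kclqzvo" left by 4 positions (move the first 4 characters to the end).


Input: 'kclqzvo', shift = 4
Operation: split at index 4 and swap parts
Front part s[0:4] = 'kclq'
Back part s[4:] = 'zvo'
Rotated = back + front = 'zvo' + 'kclq'
Result: zvokclq


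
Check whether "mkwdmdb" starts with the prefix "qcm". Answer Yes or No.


Input string: 'mkwdmdb'
Prefix to check: 'qcm'
First 3 characters of input: 'mkw'
Match: False
Result: No


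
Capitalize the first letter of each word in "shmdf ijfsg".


Input string: 'shmdf ijfsg'
Operation: capitalize first letter of each word
Word transformations: 'shmdf'->'Shmdf', 'ijfsg'->'Ijfsg'
Result: Shmdf Ijfsg


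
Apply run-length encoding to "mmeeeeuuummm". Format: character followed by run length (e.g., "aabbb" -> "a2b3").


Input: 'mmeeeeuuummm'
Operation: identify consecutive runs
Runs: 'mm' -> m2, 'eeee' -> e4, 'uuu' -> u3, 'mmm' -> m3
Encoded: m2e4u3m3


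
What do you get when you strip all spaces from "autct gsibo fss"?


Input string: 'autct gsibo fss'
Operation: remove all spaces
Words: 'autct', 'gsibo', 'fss'
Join without spaces: autctgsibofss


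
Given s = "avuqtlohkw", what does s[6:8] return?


Input string: 'avuqtlohkw'
Operation: slice [6:8]
Extract characters: s[6]='o', s[7]='h'
Result: oh


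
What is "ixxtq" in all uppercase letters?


Input string: 'ixxtq'
Operation: convert each letter to uppercase
Mapping: 'i'->'I', 'x'->'X', 'x'->'X', 't'->'T', 'q'->'Q'
Result: IXXTQ


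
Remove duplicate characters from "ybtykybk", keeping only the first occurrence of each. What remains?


Input: 'ybtykybk'
Operation: keep first occurrence of each character
Scan: s[0]='y' new -> keep; s[1]='b' new -> keep; s[2]='t' new -> keep; s[3]='y' seen -> skip; s[4]='k' new -> keep; s[5]='y' seen -> skip; s[6]='b' seen -> skip; s[7]='k' seen -> skip
Result: ybtk


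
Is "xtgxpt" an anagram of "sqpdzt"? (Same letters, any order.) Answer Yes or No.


String 1: 'sqpdzt' -> sorted: 'dpqstz'
String 2: 'xtgxpt' -> sorted: 'gpttxx'
Compare sorted forms: 'dpqstz' != 'gpttxx'
Anagram: No


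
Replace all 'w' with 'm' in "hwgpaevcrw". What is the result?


Input string: 'hwgpaevcrw'
Operation: replace 'w' with 'm'
Positions of 'w': 1, 9
After replacement: hmgpaevcrm


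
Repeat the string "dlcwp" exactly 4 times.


Input string: 'dlcwp'
Operation: repeat 4 times
Concatenation: 'dlcwp' + 'dlcwp' + 'dlcwp' + 'dlcwp'
Result: dlcwpdlcwpdlcwpdlcwp


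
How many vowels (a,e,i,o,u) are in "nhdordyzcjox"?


Input string: 'nhdordyzcjox'
Operation: count vowels (a, e, i, o, u)
Scan: s[0]='n', s[1]='h', s[2]='d', s[3]='o' (vowel), s[4]='r', s[5]='d', s[6]='y', s[7]='z', s[8]='c', s[9]='j', s[10]='o' (vowel), s[11]='x'
Vowels found: 2
Result: 2


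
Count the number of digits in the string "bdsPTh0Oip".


Input string: 'bdsPTh0Oip'
Operation: count digit characters (0-9)
Scan: 'b', 'd', 's', 'P', 'T', 'h', '0'(digit), 'O', 'i', 'p'
Digits found: 1
Result: 1


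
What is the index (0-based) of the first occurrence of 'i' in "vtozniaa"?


Input string: 'vtozniaa'
Target: 'i'
Scanning left to right: s[0]='v', s[1]='t', s[2]='o', s[3]='z', s[4]='n', s[5]='i'
First match at index: 5


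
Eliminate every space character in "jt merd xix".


Input string: 'jt merd xix'
Operation: remove all spaces
Words: 'jt', 'merd', 'xix'
Join without spaces: jtmerdxix


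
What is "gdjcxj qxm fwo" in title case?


Input string: 'gdjcxj qxm fwo'
Operation: capitalize first letter of each word
Word transformations: 'gdjcxj'->'Gdjcxj', 'qxm'->'Qxm', 'fwo'->'Fwo'
Result: Gdjcxj Qxm Fwo


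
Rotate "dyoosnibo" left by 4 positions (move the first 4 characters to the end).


Input: 'dyoosnibo', shift = 4
Operation: split at index 4 and swap parts
Front part s[0:4] = 'dyoo'
Back part s[4:] = 'snibo'
Rotated = back + front = 'snibo' + 'dyoo'
Result: snibodyoo


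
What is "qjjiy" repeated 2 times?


Input string: 'qjjiy'
Operation: repeat 2 times
Concatenation: 'qjjiy' + 'qjjiy'
Result: qjjiyqjjiy


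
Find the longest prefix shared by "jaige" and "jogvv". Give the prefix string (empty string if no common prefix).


String 1: 'jaige'
String 2: 'jogvv'
Compare position by position:
pos 0: 'j' vs 'j' match
pos 1: 'a' vs 'o' differ -> stop
Longest common prefix: "j" (length 1)


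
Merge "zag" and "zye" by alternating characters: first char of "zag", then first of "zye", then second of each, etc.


String 1: 'zag'
String 2: 'zye'
Operation: alternate characters
Pairs: 'z'+'z', 'a'+'y', 'g'+'e'
Result: zzayge


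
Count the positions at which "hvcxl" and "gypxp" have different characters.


String 1: 'hvcxl'
String 2: 'gypxp'
Compare each position: pos 0: 'h'!='g', pos 1: 'v'!='y', pos 2: 'c'!='p', pos 3: 'x'=='x', pos 4: 'l'!='p'
Differing positions: 4
Hamming distance: 4


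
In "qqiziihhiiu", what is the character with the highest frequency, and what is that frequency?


Input: 'qqiziihhiiu'
Operation: tally each character
Counts: 'h':2, 'i':5, 'q':2, 'u':1, 'z':1
Maximum: 'i' appears 5 times


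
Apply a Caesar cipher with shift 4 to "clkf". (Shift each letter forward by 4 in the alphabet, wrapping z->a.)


Input: 'clkf', shift = 4
Operation: for each letter, (position + 4) mod 26
Mapping: 'c'(2+4=6)->'g', 'l'(11+4=15)->'p', 'k'(10+4=14)->'o', 'f'(5+4=9)->'j'
Result: gpoj


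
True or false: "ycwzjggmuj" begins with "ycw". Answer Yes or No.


Input string: 'ycwzjggmuj'
Prefix to check: 'ycw'
First 3 characters of input: 'ycw'
Match: True
Result: Yes


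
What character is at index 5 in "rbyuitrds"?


Input string: 'rbyuitrds'
Operation: get character at index 5
Index mapping: s[0]='r', s[1]='b', s[2]='y', s[3]='u', s[4]='i', s[5]='t'
Result: 't'


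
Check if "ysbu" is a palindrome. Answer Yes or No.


Input string: 'ysbu'
Reversed: 'ubsy'
Compare pairs: s[0]='y' vs s[3]='u' (mismatch), s[1]='s' vs s[2]='b' (mismatch)
Palindrome: No


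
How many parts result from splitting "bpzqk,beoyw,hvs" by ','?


Input string: 'bpzqk,beoyw,hvs'
Delimiter: ','
Split result: 'bpzqk', 'beoyw', 'hvs'
Number of parts: 3


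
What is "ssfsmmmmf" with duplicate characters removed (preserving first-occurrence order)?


Input: 'ssfsmmmmf'
Operation: keep first occurrence of each character
Scan: s[0]='s' new -> keep; s[1]='s' seen -> skip; s[2]='f' new -> keep; s[3]='s' seen -> skip; s[4]='m' new -> keep; s[5]='m' seen -> skip; s[6]='m' seen -> skip; s[7]='m' seen -> skip; s[8]='f' seen -> skip
Result: sfm


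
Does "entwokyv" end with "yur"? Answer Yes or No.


Input string: 'entwokyv'
Suffix to check: 'yur'
Last 3 characters of input: 'kyv'
Match: False
Result: No


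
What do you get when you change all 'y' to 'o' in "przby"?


Input string: 'przby'
Operation: replace 'y' with 'o'
Positions of 'y': 4
After replacement: przbo


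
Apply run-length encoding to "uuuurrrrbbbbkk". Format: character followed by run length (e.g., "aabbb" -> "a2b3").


Input: 'uuuurrrrbbbbkk'
Operation: identify consecutive runs
Runs: 'uuuu' -> u4, 'rrrr' -> r4, 'bbbb' -> b4, 'kk' -> k2
Encoded: u4r4b4k2


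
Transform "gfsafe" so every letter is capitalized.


Input string: 'gfsafe'
Operation: convert each letter to uppercase
Mapping: 'g'->'G', 'f'->'F', 's'->'S', 'a'->'A', 'f'->'F', 'e'->'E'
Result: GFSAFE


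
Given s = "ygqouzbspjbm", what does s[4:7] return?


Input string: 'ygqouzbspjbm'
Operation: slice [4:7]
Extract characters: s[4]='u', s[5]='z', s[6]='b'
Result: uzb
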